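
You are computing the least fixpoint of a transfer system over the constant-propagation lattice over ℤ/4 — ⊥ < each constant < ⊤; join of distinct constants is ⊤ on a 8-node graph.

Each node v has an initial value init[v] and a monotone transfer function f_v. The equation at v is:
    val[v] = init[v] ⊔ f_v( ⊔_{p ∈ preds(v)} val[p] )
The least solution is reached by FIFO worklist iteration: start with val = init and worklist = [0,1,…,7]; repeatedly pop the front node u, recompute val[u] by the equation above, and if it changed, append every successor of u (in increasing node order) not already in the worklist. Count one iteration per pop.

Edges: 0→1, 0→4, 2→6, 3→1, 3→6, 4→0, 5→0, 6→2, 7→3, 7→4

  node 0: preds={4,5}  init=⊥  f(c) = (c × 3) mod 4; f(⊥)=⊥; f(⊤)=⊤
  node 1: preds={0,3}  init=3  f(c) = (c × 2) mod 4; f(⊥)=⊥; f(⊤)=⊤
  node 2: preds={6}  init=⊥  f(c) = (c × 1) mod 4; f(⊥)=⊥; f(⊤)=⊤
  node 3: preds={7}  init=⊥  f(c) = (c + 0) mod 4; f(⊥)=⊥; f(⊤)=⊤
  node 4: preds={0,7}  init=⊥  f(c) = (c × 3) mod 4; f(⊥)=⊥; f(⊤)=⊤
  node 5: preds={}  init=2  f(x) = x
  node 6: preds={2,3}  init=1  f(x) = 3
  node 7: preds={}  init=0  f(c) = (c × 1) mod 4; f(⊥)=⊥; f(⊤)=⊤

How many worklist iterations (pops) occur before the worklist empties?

14

Trace (14 dequeues):
  [1] u=0 | in 2 | out 2 | prev ⊥ | push {}
  [2] u=1 | in 2 | out ⊤ | prev 3 | push {}
  [3] u=2 | in 1 | out 1 | prev ⊥ | push {}
  [4] u=3 | in 0 | out 0 | prev ⊥ | push {1}
  [5] u=4 | in ⊤ | out ⊤ | prev ⊥ | push {0}
  [6] u=5 | in ⊥ | out 2 | ==
  [7] u=6 | in ⊤ | out ⊤ | prev 1 | push {2}
  [8] u=7 | in ⊥ | out 0 | ==
  [9] u=1 | in ⊤ | out ⊤ | ==
  [10] u=0 | in ⊤ | out ⊤ | prev 2 | push {1,4}
  [11] u=2 | in ⊤ | out ⊤ | prev 1 | push {6}
  [12] u=1 | in ⊤ | out ⊤ | ==
  [13] u=4 | in ⊤ | out ⊤ | ==
  [14] u=6 | in ⊤ | out ⊤ | ==

Converged values:
  [0] ⊤
  [1] ⊤
  [2] ⊤
  [3] 0
  [4] ⊤
  [5] 2
  [6] ⊤
  [7] 0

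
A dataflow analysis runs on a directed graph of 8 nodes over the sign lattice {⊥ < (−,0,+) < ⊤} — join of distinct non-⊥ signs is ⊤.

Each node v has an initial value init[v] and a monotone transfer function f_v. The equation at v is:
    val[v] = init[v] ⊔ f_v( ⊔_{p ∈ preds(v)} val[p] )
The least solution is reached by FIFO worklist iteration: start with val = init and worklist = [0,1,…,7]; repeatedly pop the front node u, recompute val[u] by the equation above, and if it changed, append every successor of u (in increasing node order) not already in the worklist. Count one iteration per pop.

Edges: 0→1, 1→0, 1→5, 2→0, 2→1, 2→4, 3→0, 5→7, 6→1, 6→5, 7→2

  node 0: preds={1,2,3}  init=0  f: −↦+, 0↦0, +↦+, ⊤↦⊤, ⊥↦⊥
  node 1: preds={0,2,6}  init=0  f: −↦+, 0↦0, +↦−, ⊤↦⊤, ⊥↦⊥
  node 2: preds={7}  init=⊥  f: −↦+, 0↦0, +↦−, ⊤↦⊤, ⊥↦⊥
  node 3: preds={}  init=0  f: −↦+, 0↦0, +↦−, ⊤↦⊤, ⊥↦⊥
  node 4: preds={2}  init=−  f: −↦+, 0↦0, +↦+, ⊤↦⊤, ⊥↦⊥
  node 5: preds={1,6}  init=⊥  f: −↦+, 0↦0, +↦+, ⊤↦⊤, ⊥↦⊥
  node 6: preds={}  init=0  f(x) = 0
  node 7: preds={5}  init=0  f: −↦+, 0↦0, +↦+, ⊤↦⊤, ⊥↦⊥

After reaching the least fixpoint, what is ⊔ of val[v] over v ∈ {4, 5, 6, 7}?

⊤

Worklist (10 pops):
  #1 pop 0: in=0 → 0 (no change)
  #2 pop 1: in=0 → 0 (no change)
  #3 pop 2: in=0 → 0 (was ⊥); enqueue [0,1]
  #4 pop 3: in=⊥ → 0 (no change)
  #5 pop 4: in=0 → ⊤ (was −); enqueue []
  #6 pop 5: in=0 → 0 (was ⊥); enqueue []
  #7 pop 6: in=⊥ → 0 (no change)
  #8 pop 7: in=0 → 0 (no change)
  #9 pop 0: in=0 → 0 (no change)
  #10 pop 1: in=0 → 0 (no change)

Fixpoint:
  val[0] = 0
  val[1] = 0
  val[2] = 0
  val[3] = 0
  val[4] = ⊤
  val[5] = 0
  val[6] = 0
  val[7] = 0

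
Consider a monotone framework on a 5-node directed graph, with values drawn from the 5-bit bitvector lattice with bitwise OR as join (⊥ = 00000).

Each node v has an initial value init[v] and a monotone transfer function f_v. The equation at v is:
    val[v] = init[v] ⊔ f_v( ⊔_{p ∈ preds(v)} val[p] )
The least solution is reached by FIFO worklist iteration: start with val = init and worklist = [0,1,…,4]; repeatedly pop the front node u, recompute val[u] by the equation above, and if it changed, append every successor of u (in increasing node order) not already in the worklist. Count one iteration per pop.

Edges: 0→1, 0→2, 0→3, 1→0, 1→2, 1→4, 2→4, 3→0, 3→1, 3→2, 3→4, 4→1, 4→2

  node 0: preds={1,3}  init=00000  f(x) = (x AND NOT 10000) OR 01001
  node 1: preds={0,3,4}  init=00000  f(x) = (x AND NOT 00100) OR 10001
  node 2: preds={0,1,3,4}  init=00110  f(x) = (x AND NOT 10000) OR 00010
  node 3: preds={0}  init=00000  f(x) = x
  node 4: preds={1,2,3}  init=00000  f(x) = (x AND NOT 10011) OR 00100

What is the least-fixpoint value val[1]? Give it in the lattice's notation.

11001

Worklist (8 pops):
  #1 pop 0: in=00000 → 01001 (was 00000); enqueue []
  #2 pop 1: in=01001 → 11001 (was 00000); enqueue [0]
  #3 pop 2: in=11001 → 01111 (was 00110); enqueue []
  #4 pop 3: in=01001 → 01001 (was 00000); enqueue [1,2]
  #5 pop 4: in=11111 → 01100 (was 00000); enqueue []
  #6 pop 0: in=11001 → 01001 (no change)
  #7 pop 1: in=01101 → 11001 (no change)
  #8 pop 2: in=11101 → 01111 (no change)

Fixpoint:
  val[0] = 01001
  val[1] = 11001
  val[2] = 01111
  val[3] = 01001
  val[4] = 01100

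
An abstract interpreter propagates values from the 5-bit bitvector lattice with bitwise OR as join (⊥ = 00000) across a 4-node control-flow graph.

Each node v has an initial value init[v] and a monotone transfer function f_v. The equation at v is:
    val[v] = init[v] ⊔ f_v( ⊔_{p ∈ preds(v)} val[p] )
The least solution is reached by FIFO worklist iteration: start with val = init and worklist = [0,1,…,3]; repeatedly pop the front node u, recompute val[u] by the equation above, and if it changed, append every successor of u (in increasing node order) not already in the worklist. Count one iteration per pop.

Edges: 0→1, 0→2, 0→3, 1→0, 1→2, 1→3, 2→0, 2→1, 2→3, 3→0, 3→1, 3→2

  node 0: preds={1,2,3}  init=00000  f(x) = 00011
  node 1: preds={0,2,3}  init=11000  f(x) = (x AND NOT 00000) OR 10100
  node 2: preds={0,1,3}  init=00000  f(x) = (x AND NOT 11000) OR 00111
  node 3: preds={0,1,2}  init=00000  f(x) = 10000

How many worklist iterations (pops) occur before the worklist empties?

Trace (7 dequeues):
  [1] u=0 | in 11000 | out 00011 | prev 00000 | push {}
  [2] u=1 | in 00011 | out 11111 | prev 11000 | push {0}
  [3] u=2 | in 11111 | out 00111 | prev 00000 | push {1}
  [4] u=3 | in 11111 | out 10000 | prev 00000 | push {2}
  [5] u=0 | in 11111 | out 00011 | ==
  [6] u=1 | in 10111 | out 11111 | ==
  [7] u=2 | in 11111 | out 00111 | ==

Converged values:
  [0] 00011
  [1] 11111
  [2] 00111
  [3] 10000

7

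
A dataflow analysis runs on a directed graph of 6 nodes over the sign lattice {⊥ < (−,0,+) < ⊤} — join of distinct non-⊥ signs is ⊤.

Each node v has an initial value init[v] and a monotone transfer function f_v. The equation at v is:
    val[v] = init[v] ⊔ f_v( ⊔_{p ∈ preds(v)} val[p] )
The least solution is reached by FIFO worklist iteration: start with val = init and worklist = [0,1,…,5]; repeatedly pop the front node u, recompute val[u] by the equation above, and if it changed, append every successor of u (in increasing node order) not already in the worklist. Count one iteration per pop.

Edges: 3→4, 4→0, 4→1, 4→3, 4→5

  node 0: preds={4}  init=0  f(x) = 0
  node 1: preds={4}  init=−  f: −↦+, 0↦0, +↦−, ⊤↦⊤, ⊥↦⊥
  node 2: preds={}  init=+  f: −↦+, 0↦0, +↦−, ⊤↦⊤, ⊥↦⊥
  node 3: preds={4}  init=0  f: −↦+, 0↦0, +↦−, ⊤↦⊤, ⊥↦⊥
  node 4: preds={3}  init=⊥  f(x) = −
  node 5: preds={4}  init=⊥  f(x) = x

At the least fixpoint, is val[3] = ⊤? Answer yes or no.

Worklist (10 pops):
  #1 pop 0: in=⊥ → 0 (no change)
  #2 pop 1: in=⊥ → − (no change)
  #3 pop 2: in=⊥ → + (no change)
  #4 pop 3: in=⊥ → 0 (no change)
  #5 pop 4: in=0 → − (was ⊥); enqueue [0,1,3]
  #6 pop 5: in=− → − (was ⊥); enqueue []
  #7 pop 0: in=− → 0 (no change)
  #8 pop 1: in=− → ⊤ (was −); enqueue []
  #9 pop 3: in=− → ⊤ (was 0); enqueue [4]
  #10 pop 4: in=⊤ → − (no change)

Fixpoint:
  val[0] = 0
  val[1] = ⊤
  val[2] = +
  val[3] = ⊤
  val[4] = −
  val[5] = −

yes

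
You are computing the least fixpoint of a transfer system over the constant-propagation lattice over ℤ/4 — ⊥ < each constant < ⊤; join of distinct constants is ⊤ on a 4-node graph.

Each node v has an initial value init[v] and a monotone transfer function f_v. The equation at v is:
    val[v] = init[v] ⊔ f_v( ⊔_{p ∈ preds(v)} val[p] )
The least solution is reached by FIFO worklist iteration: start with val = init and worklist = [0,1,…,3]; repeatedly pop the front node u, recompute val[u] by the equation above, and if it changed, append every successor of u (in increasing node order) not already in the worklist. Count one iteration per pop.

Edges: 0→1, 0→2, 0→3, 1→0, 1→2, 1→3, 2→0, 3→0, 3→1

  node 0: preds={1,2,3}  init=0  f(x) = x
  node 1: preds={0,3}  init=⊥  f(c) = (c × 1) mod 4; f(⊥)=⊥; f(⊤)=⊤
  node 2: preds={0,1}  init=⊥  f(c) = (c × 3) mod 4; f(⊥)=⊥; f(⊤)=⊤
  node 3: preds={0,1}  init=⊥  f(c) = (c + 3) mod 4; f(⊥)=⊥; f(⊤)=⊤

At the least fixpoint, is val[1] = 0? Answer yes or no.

Worklist (10 pops):
  #1 pop 0: in=⊥ → 0 (no change)
  #2 pop 1: in=0 → 0 (was ⊥); enqueue [0]
  #3 pop 2: in=0 → 0 (was ⊥); enqueue []
  #4 pop 3: in=0 → 3 (was ⊥); enqueue [1]
  #5 pop 0: in=⊤ → ⊤ (was 0); enqueue [2,3]
  #6 pop 1: in=⊤ → ⊤ (was 0); enqueue [0]
  #7 pop 2: in=⊤ → ⊤ (was 0); enqueue []
  #8 pop 3: in=⊤ → ⊤ (was 3); enqueue [1]
  #9 pop 0: in=⊤ → ⊤ (no change)
  #10 pop 1: in=⊤ → ⊤ (no change)

Fixpoint:
  val[0] = ⊤
  val[1] = ⊤
  val[2] = ⊤
  val[3] = ⊤

no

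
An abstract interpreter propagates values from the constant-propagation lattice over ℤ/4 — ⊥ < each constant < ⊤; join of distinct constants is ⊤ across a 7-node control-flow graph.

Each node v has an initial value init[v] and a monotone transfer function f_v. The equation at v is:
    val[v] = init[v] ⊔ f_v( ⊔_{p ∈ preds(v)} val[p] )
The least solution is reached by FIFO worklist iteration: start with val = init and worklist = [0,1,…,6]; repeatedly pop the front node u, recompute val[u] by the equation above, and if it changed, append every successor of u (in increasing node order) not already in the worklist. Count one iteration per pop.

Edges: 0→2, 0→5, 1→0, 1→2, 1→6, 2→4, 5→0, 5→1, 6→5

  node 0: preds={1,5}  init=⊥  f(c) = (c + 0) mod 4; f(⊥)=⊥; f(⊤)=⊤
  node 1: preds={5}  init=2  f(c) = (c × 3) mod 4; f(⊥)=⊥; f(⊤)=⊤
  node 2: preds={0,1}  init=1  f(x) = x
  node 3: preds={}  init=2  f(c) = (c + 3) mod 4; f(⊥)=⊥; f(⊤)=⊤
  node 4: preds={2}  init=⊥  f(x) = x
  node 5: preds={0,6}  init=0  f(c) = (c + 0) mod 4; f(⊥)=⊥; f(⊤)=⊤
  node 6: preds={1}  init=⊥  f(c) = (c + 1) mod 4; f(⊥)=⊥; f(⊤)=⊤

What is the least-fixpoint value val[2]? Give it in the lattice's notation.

Iteration log — 10 steps:
  step 1. node 0  ⊔preds=⊤  new=⊤  old=⊥  +wl: 
  step 2. node 1  ⊔preds=0  new=⊤  old=2  +wl: 0
  step 3. node 2  ⊔preds=⊤  new=⊤  old=1  +wl: 
  step 4. node 3  ⊔preds=⊥  new=2  stable
  step 5. node 4  ⊔preds=⊤  new=⊤  old=⊥  +wl: 
  step 6. node 5  ⊔preds=⊤  new=⊤  old=0  +wl: 1
  step 7. node 6  ⊔preds=⊤  new=⊤  old=⊥  +wl: 5
  step 8. node 0  ⊔preds=⊤  new=⊤  stable
  step 9. node 1  ⊔preds=⊤  new=⊤  stable
  step 10. node 5  ⊔preds=⊤  new=⊤  stable

Least fixpoint reached:
  node 0: ⊤
  node 1: ⊤
  node 2: ⊤
  node 3: 2
  node 4: ⊤
  node 5: ⊤
  node 6: ⊤

⊤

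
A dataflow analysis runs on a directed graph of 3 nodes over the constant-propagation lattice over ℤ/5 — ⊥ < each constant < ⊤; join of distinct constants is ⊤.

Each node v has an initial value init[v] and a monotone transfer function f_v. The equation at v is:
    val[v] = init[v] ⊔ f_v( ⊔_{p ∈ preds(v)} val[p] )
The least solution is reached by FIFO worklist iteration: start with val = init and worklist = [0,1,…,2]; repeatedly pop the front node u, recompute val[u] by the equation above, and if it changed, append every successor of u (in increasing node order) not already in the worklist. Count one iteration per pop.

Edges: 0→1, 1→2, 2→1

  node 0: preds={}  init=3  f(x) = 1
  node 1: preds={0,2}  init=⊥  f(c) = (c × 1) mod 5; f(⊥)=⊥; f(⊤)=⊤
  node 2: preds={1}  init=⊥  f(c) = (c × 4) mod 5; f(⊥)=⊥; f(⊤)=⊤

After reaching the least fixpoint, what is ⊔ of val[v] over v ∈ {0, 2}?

⊤

Trace (4 dequeues):
  [1] u=0 | in ⊥ | out ⊤ | prev 3 | push {}
  [2] u=1 | in ⊤ | out ⊤ | prev ⊥ | push {}
  [3] u=2 | in ⊤ | out ⊤ | prev ⊥ | push {1}
  [4] u=1 | in ⊤ | out ⊤ | ==

Converged values:
  [0] ⊤
  [1] ⊤
  [2] ⊤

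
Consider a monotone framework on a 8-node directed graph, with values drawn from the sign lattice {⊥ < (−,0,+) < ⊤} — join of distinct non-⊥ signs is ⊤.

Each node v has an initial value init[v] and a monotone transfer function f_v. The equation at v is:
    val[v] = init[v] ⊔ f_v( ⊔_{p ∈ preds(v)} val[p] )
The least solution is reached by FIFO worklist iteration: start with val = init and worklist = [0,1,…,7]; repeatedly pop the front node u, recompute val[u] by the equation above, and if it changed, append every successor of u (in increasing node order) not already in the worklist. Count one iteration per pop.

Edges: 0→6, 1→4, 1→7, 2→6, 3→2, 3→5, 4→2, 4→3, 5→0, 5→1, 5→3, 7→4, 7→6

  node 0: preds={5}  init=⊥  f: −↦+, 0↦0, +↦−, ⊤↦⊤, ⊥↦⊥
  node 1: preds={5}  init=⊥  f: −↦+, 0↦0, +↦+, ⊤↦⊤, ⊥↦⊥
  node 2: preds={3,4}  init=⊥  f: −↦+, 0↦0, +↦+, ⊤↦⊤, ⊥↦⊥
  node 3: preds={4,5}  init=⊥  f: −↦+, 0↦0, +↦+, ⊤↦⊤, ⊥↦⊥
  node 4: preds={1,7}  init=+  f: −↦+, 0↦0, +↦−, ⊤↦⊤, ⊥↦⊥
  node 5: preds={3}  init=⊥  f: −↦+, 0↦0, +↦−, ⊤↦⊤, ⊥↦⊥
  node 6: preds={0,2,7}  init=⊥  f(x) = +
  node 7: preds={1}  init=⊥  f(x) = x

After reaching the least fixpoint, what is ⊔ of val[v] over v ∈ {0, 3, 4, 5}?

Trace (27 dequeues):
  [1] u=0 | in ⊥ | out ⊥ | ==
  [2] u=1 | in ⊥ | out ⊥ | ==
  [3] u=2 | in + | out + | prev ⊥ | push {}
  [4] u=3 | in + | out + | prev ⊥ | push {2}
  [5] u=4 | in ⊥ | out + | ==
  [6] u=5 | in + | out − | prev ⊥ | push {0,1,3}
  [7] u=6 | in + | out + | prev ⊥ | push {}
  [8] u=7 | in ⊥ | out ⊥ | ==
  [9] u=2 | in + | out + | ==
  [10] u=0 | in − | out + | prev ⊥ | push {6}
  [11] u=1 | in − | out + | prev ⊥ | push {4,7}
  [12] u=3 | in ⊤ | out ⊤ | prev + | push {2,5}
  [13] u=6 | in + | out + | ==
  [14] u=4 | in + | out ⊤ | prev + | push {3}
  [15] u=7 | in + | out + | prev ⊥ | push {4,6}
  [16] u=2 | in ⊤ | out ⊤ | prev + | push {}
  [17] u=5 | in ⊤ | out ⊤ | prev − | push {0,1}
  [18] u=3 | in ⊤ | out ⊤ | ==
  [19] u=4 | in + | out ⊤ | ==
  [20] u=6 | in ⊤ | out + | ==
  [21] u=0 | in ⊤ | out ⊤ | prev + | push {6}
  [22] u=1 | in ⊤ | out ⊤ | prev + | push {4,7}
  [23] u=6 | in ⊤ | out + | ==
  [24] u=4 | in ⊤ | out ⊤ | ==
  [25] u=7 | in ⊤ | out ⊤ | prev + | push {4,6}
  [26] u=4 | in ⊤ | out ⊤ | ==
  [27] u=6 | in ⊤ | out + | ==

Converged values:
  [0] ⊤
  [1] ⊤
  [2] ⊤
  [3] ⊤
  [4] ⊤
  [5] ⊤
  [6] +
  [7] ⊤

⊤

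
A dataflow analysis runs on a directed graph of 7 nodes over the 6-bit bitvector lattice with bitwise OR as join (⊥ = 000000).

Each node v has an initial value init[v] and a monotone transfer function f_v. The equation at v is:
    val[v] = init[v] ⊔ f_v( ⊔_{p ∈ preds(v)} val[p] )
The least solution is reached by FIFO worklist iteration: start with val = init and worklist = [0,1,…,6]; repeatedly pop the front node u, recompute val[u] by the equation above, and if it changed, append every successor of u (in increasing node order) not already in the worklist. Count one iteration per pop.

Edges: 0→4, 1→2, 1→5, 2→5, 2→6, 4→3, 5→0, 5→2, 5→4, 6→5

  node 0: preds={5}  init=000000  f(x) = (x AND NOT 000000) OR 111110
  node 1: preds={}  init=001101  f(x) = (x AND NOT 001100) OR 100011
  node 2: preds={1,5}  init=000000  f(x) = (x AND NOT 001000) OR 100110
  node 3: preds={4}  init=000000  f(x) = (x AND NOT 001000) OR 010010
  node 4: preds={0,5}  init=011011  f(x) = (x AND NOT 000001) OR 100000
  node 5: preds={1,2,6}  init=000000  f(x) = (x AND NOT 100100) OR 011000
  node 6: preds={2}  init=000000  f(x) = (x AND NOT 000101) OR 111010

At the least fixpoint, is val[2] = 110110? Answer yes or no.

Iteration log — 13 steps:
  step 1. node 0  ⊔preds=000000  new=111110  old=000000  +wl: 
  step 2. node 1  ⊔preds=000000  new=101111  old=001101  +wl: 
  step 3. node 2  ⊔preds=101111  new=100111  old=000000  +wl: 
  step 4. node 3  ⊔preds=011011  new=010011  old=000000  +wl: 
  step 5. node 4  ⊔preds=111110  new=111111  old=011011  +wl: 3
  step 6. node 5  ⊔preds=101111  new=011011  old=000000  +wl: 0,2,4
  step 7. node 6  ⊔preds=100111  new=111010  old=000000  +wl: 5
  step 8. node 3  ⊔preds=111111  new=110111  old=010011  +wl: 
  step 9. node 0  ⊔preds=011011  new=111111  old=111110  +wl: 
  step 10. node 2  ⊔preds=111111  new=110111  old=100111  +wl: 6
  step 11. node 4  ⊔preds=111111  new=111111  stable
  step 12. node 5  ⊔preds=111111  new=011011  stable
  step 13. node 6  ⊔preds=110111  new=111010  stable

Least fixpoint reached:
  node 0: 111111
  node 1: 101111
  node 2: 110111
  node 3: 110111
  node 4: 111111
  node 5: 011011
  node 6: 111010

no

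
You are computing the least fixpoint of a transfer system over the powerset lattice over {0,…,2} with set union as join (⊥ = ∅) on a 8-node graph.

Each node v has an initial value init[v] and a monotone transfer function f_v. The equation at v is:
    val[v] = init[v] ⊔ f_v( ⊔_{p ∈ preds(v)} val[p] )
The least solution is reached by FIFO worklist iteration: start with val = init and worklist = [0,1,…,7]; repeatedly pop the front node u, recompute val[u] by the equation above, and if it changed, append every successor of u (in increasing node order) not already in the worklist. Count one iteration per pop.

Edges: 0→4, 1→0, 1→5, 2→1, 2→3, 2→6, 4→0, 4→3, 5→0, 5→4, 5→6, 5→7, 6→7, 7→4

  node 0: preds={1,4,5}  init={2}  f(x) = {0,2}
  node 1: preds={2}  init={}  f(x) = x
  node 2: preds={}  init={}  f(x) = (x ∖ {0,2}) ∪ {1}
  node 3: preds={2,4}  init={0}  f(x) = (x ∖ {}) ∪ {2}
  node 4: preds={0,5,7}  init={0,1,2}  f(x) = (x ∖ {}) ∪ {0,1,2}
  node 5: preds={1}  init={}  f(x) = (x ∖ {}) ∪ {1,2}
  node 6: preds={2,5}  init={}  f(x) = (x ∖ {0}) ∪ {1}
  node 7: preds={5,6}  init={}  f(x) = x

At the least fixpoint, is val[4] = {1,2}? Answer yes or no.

Trace (12 dequeues):
  [1] u=0 | in {0,1,2} | out {0,2} | prev {2} | push {}
  [2] u=1 | in {} | out {} | ==
  [3] u=2 | in {} | out {1} | prev {} | push {1}
  [4] u=3 | in {0,1,2} | out {0,1,2} | prev {0} | push {}
  [5] u=4 | in {0,2} | out {0,1,2} | ==
  [6] u=5 | in {} | out {1,2} | prev {} | push {0,4}
  [7] u=6 | in {1,2} | out {1,2} | prev {} | push {}
  [8] u=7 | in {1,2} | out {1,2} | prev {} | push {}
  [9] u=1 | in {1} | out {1} | prev {} | push {5}
  [10] u=0 | in {0,1,2} | out {0,2} | ==
  [11] u=4 | in {0,1,2} | out {0,1,2} | ==
  [12] u=5 | in {1} | out {1,2} | ==

Converged values:
  [0] {0,2}
  [1] {1}
  [2] {1}
  [3] {0,1,2}
  [4] {0,1,2}
  [5] {1,2}
  [6] {1,2}
  [7] {1,2}

no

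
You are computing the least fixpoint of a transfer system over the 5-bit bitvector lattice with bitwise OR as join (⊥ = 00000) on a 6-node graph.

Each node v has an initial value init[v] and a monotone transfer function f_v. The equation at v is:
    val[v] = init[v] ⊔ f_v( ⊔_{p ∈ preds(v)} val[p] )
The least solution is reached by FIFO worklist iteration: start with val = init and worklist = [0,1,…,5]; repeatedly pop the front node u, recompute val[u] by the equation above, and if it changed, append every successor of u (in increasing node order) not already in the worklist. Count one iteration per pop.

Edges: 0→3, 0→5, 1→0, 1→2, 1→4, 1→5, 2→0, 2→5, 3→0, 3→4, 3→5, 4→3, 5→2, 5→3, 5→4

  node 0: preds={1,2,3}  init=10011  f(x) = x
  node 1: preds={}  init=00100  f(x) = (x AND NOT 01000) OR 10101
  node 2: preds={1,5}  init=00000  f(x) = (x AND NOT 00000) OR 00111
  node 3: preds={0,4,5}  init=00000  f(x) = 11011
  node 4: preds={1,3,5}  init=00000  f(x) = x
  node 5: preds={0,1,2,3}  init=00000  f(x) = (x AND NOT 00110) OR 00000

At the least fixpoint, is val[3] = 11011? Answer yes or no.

yes

Trace (12 dequeues):
  [1] u=0 | in 00100 | out 10111 | prev 10011 | push {}
  [2] u=1 | in 00000 | out 10101 | prev 00100 | push {0}
  [3] u=2 | in 10101 | out 10111 | prev 00000 | push {}
  [4] u=3 | in 10111 | out 11011 | prev 00000 | push {}
  [5] u=4 | in 11111 | out 11111 | prev 00000 | push {3}
  [6] u=5 | in 11111 | out 11001 | prev 00000 | push {2,4}
  [7] u=0 | in 11111 | out 11111 | prev 10111 | push {5}
  [8] u=3 | in 11111 | out 11011 | ==
  [9] u=2 | in 11101 | out 11111 | prev 10111 | push {0}
  [10] u=4 | in 11111 | out 11111 | ==
  [11] u=5 | in 11111 | out 11001 | ==
  [12] u=0 | in 11111 | out 11111 | ==

Converged values:
  [0] 11111
  [1] 10101
  [2] 11111
  [3] 11011
  [4] 11111
  [5] 11001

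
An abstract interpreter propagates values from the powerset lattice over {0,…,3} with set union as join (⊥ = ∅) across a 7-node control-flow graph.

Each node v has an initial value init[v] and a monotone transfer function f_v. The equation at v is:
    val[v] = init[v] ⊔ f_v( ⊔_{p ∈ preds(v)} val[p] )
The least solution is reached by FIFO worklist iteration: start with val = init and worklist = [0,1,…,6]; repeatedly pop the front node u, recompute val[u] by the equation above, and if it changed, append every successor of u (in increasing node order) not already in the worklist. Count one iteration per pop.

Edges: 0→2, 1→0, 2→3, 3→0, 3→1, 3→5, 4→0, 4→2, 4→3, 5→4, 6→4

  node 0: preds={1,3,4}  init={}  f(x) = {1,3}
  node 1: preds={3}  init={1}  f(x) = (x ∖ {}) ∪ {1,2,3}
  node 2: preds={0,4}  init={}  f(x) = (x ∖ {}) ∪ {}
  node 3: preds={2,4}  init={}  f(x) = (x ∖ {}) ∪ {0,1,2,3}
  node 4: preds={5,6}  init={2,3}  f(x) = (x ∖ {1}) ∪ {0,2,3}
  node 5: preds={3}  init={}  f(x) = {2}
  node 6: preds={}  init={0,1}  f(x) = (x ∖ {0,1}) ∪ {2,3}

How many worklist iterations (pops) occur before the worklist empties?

13

Trace (13 dequeues):
  [1] u=0 | in {1,2,3} | out {1,3} | prev {} | push {}
  [2] u=1 | in {} | out {1,2,3} | prev {1} | push {0}
  [3] u=2 | in {1,2,3} | out {1,2,3} | prev {} | push {}
  [4] u=3 | in {1,2,3} | out {0,1,2,3} | prev {} | push {1}
  [5] u=4 | in {0,1} | out {0,2,3} | prev {2,3} | push {2,3}
  [6] u=5 | in {0,1,2,3} | out {2} | prev {} | push {4}
  [7] u=6 | in {} | out {0,1,2,3} | prev {0,1} | push {}
  [8] u=0 | in {0,1,2,3} | out {1,3} | ==
  [9] u=1 | in {0,1,2,3} | out {0,1,2,3} | prev {1,2,3} | push {0}
  [10] u=2 | in {0,1,2,3} | out {0,1,2,3} | prev {1,2,3} | push {}
  [11] u=3 | in {0,1,2,3} | out {0,1,2,3} | ==
  [12] u=4 | in {0,1,2,3} | out {0,2,3} | ==
  [13] u=0 | in {0,1,2,3} | out {1,3} | ==

Converged values:
  [0] {1,3}
  [1] {0,1,2,3}
  [2] {0,1,2,3}
  [3] {0,1,2,3}
  [4] {0,2,3}
  [5] {2}
  [6] {0,1,2,3}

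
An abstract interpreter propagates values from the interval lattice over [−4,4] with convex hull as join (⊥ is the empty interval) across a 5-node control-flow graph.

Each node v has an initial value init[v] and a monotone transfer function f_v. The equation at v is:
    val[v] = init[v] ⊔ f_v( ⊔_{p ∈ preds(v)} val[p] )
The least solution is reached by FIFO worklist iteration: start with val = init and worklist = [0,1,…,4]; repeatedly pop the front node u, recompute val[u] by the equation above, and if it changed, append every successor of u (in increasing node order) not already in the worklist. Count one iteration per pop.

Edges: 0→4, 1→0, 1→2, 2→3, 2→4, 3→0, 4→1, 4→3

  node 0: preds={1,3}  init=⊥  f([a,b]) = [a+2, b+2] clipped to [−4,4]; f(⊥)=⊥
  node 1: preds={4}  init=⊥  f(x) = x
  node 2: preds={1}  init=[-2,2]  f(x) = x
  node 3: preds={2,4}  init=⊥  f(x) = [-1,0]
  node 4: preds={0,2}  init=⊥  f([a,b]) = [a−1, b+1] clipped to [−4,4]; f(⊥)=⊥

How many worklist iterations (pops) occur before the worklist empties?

Worklist (18 pops):
  #1 pop 0: in=⊥ → ⊥ (no change)
  #2 pop 1: in=⊥ → ⊥ (no change)
  #3 pop 2: in=⊥ → [-2,2] (no change)
  #4 pop 3: in=[-2,2] → [-1,0] (was ⊥); enqueue [0]
  #5 pop 4: in=[-2,2] → [-3,3] (was ⊥); enqueue [1,3]
  #6 pop 0: in=[-1,0] → [1,2] (was ⊥); enqueue [4]
  #7 pop 1: in=[-3,3] → [-3,3] (was ⊥); enqueue [0,2]
  #8 pop 3: in=[-3,3] → [-1,0] (no change)
  #9 pop 4: in=[-2,2] → [-3,3] (no change)
  #10 pop 0: in=[-3,3] → [-1,4] (was [1,2]); enqueue [4]
  #11 pop 2: in=[-3,3] → [-3,3] (was [-2,2]); enqueue [3]
  #12 pop 4: in=[-3,4] → [-4,4] (was [-3,3]); enqueue [1]
  #13 pop 3: in=[-4,4] → [-1,0] (no change)
  #14 pop 1: in=[-4,4] → [-4,4] (was [-3,3]); enqueue [0,2]
  #15 pop 0: in=[-4,4] → [-2,4] (was [-1,4]); enqueue [4]
  #16 pop 2: in=[-4,4] → [-4,4] (was [-3,3]); enqueue [3]
  #17 pop 4: in=[-4,4] → [-4,4] (no change)
  #18 pop 3: in=[-4,4] → [-1,0] (no change)

Fixpoint:
  val[0] = [-2,4]
  val[1] = [-4,4]
  val[2] = [-4,4]
  val[3] = [-1,0]
  val[4] = [-4,4]

18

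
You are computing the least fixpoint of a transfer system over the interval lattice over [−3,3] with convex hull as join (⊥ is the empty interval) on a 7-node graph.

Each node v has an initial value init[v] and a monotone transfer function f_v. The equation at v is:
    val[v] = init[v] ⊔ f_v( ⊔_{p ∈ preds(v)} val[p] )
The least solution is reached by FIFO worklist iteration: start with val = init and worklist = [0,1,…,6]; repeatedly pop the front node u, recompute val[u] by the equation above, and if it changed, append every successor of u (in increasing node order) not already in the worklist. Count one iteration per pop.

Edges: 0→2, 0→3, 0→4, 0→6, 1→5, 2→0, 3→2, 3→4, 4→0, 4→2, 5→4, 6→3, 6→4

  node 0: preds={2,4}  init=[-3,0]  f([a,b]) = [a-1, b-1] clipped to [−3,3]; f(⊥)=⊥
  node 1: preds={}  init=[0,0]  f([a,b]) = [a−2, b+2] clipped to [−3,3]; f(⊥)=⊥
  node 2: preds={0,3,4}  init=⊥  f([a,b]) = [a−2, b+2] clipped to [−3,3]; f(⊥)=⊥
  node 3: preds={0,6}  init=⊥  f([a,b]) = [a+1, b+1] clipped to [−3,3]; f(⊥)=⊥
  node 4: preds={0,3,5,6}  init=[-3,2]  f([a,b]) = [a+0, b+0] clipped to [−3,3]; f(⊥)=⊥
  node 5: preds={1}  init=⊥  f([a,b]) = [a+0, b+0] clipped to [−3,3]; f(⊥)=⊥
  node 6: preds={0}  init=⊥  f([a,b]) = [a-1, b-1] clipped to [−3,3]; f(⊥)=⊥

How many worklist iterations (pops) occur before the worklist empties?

17

Trace (17 dequeues):
  [1] u=0 | in [-3,2] | out [-3,1] | prev [-3,0] | push {}
  [2] u=1 | in ⊥ | out [0,0] | ==
  [3] u=2 | in [-3,2] | out [-3,3] | prev ⊥ | push {0}
  [4] u=3 | in [-3,1] | out [-2,2] | prev ⊥ | push {2}
  [5] u=4 | in [-3,2] | out [-3,2] | ==
  [6] u=5 | in [0,0] | out [0,0] | prev ⊥ | push {4}
  [7] u=6 | in [-3,1] | out [-3,0] | prev ⊥ | push {3}
  [8] u=0 | in [-3,3] | out [-3,2] | prev [-3,1] | push {6}
  [9] u=2 | in [-3,2] | out [-3,3] | ==
  [10] u=4 | in [-3,2] | out [-3,2] | ==
  [11] u=3 | in [-3,2] | out [-2,3] | prev [-2,2] | push {2,4}
  [12] u=6 | in [-3,2] | out [-3,1] | prev [-3,0] | push {3}
  [13] u=2 | in [-3,3] | out [-3,3] | ==
  [14] u=4 | in [-3,3] | out [-3,3] | prev [-3,2] | push {0,2}
  [15] u=3 | in [-3,2] | out [-2,3] | ==
  [16] u=0 | in [-3,3] | out [-3,2] | ==
  [17] u=2 | in [-3,3] | out [-3,3] | ==

Converged values:
  [0] [-3,2]
  [1] [0,0]
  [2] [-3,3]
  [3] [-2,3]
  [4] [-3,3]
  [5] [0,0]
  [6] [-3,1]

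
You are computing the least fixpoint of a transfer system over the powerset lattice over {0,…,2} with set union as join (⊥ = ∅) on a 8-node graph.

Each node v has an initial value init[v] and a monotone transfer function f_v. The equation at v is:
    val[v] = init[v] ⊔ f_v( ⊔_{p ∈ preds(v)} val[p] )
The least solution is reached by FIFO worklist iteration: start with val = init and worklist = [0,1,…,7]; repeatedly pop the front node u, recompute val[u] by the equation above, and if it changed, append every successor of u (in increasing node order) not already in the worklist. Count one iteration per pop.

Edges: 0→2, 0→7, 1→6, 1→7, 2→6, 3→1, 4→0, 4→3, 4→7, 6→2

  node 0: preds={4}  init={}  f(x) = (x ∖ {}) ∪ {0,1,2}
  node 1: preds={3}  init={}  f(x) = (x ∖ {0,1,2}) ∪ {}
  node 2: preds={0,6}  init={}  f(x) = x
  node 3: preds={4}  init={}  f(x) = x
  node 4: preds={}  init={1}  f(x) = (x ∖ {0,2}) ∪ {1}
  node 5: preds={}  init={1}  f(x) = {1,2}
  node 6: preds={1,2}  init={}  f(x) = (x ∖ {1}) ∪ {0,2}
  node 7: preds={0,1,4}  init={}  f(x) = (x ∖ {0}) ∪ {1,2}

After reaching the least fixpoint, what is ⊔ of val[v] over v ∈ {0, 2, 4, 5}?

{0,1,2}

Worklist (10 pops):
  #1 pop 0: in={1} → {0,1,2} (was {}); enqueue []
  #2 pop 1: in={} → {} (no change)
  #3 pop 2: in={0,1,2} → {0,1,2} (was {}); enqueue []
  #4 pop 3: in={1} → {1} (was {}); enqueue [1]
  #5 pop 4: in={} → {1} (no change)
  #6 pop 5: in={} → {1,2} (was {1}); enqueue []
  #7 pop 6: in={0,1,2} → {0,2} (was {}); enqueue [2]
  #8 pop 7: in={0,1,2} → {1,2} (was {}); enqueue []
  #9 pop 1: in={1} → {} (no change)
  #10 pop 2: in={0,1,2} → {0,1,2} (no change)

Fixpoint:
  val[0] = {0,1,2}
  val[1] = {}
  val[2] = {0,1,2}
  val[3] = {1}
  val[4] = {1}
  val[5] = {1,2}
  val[6] = {0,2}
  val[7] = {1,2}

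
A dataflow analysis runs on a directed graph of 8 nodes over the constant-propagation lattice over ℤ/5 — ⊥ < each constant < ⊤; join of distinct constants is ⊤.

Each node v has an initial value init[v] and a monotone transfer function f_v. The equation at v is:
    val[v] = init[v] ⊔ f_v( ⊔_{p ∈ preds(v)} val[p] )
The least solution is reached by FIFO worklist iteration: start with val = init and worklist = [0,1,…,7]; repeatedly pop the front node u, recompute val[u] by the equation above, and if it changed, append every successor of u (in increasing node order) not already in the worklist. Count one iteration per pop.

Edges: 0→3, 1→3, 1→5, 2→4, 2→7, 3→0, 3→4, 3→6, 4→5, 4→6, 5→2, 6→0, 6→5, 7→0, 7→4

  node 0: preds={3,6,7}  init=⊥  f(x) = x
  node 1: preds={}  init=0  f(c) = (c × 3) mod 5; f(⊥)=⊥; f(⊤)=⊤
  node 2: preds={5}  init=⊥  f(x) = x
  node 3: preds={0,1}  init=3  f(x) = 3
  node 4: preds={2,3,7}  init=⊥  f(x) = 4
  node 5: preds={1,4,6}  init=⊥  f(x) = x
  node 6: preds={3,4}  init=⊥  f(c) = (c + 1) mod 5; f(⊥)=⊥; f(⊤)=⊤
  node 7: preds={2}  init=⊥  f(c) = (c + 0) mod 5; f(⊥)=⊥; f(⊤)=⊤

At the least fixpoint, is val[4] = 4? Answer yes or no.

yes

Trace (16 dequeues):
  [1] u=0 | in 3 | out 3 | prev ⊥ | push {}
  [2] u=1 | in ⊥ | out 0 | ==
  [3] u=2 | in ⊥ | out ⊥ | ==
  [4] u=3 | in ⊤ | out 3 | ==
  [5] u=4 | in 3 | out 4 | prev ⊥ | push {}
  [6] u=5 | in ⊤ | out ⊤ | prev ⊥ | push {2}
  [7] u=6 | in ⊤ | out ⊤ | prev ⊥ | push {0,5}
  [8] u=7 | in ⊥ | out ⊥ | ==
  [9] u=2 | in ⊤ | out ⊤ | prev ⊥ | push {4,7}
  [10] u=0 | in ⊤ | out ⊤ | prev 3 | push {3}
  [11] u=5 | in ⊤ | out ⊤ | ==
  [12] u=4 | in ⊤ | out 4 | ==
  [13] u=7 | in ⊤ | out ⊤ | prev ⊥ | push {0,4}
  [14] u=3 | in ⊤ | out 3 | ==
  [15] u=0 | in ⊤ | out ⊤ | ==
  [16] u=4 | in ⊤ | out 4 | ==

Converged values:
  [0] ⊤
  [1] 0
  [2] ⊤
  [3] 3
  [4] 4
  [5] ⊤
  [6] ⊤
  [7] ⊤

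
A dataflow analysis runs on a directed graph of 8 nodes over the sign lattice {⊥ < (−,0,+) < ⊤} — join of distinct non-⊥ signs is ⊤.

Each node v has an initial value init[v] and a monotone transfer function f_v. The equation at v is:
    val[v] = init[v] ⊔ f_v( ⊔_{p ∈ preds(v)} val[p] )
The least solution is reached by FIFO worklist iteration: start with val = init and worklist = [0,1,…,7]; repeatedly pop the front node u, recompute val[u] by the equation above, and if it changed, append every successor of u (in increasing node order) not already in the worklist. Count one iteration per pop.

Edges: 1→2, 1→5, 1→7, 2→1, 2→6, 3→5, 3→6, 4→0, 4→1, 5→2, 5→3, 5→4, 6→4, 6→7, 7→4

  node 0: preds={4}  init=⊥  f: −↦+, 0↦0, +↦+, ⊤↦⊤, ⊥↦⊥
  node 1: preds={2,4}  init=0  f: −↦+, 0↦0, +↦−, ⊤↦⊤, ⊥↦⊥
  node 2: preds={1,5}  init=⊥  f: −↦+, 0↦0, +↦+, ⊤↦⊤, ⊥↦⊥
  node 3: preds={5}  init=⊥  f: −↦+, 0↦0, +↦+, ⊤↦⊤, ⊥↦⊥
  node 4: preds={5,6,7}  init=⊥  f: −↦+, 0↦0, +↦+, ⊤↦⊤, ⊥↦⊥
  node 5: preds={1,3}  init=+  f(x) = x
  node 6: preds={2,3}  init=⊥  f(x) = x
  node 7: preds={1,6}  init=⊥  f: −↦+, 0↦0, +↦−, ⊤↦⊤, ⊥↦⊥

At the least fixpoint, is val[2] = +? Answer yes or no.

Trace (18 dequeues):
  [1] u=0 | in ⊥ | out ⊥ | ==
  [2] u=1 | in ⊥ | out 0 | ==
  [3] u=2 | in ⊤ | out ⊤ | prev ⊥ | push {1}
  [4] u=3 | in + | out + | prev ⊥ | push {}
  [5] u=4 | in + | out + | prev ⊥ | push {0}
  [6] u=5 | in ⊤ | out ⊤ | prev + | push {2,3,4}
  [7] u=6 | in ⊤ | out ⊤ | prev ⊥ | push {}
  [8] u=7 | in ⊤ | out ⊤ | prev ⊥ | push {}
  [9] u=1 | in ⊤ | out ⊤ | prev 0 | push {5,7}
  [10] u=0 | in + | out + | prev ⊥ | push {}
  [11] u=2 | in ⊤ | out ⊤ | ==
  [12] u=3 | in ⊤ | out ⊤ | prev + | push {6}
  [13] u=4 | in ⊤ | out ⊤ | prev + | push {0,1}
  [14] u=5 | in ⊤ | out ⊤ | ==
  [15] u=7 | in ⊤ | out ⊤ | ==
  [16] u=6 | in ⊤ | out ⊤ | ==
  [17] u=0 | in ⊤ | out ⊤ | prev + | push {}
  [18] u=1 | in ⊤ | out ⊤ | ==

Converged values:
  [0] ⊤
  [1] ⊤
  [2] ⊤
  [3] ⊤
  [4] ⊤
  [5] ⊤
  [6] ⊤
  [7] ⊤

no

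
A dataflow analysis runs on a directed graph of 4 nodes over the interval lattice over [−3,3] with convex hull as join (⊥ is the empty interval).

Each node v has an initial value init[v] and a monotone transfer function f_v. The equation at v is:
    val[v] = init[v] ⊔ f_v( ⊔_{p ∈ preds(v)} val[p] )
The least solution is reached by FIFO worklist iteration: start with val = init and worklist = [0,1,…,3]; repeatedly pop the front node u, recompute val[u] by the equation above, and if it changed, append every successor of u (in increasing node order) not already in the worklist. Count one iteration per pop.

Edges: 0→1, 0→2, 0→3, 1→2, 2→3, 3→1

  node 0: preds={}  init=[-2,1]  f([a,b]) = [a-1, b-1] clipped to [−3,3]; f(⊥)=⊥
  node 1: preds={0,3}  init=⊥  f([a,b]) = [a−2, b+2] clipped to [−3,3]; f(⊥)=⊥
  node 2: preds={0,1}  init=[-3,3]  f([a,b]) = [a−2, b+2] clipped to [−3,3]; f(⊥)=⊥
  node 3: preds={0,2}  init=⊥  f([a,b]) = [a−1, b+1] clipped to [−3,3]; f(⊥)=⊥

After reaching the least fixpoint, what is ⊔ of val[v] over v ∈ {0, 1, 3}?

[-3,3]

Iteration log — 5 steps:
  step 1. node 0  ⊔preds=⊥  new=[-2,1]  stable
  step 2. node 1  ⊔preds=[-2,1]  new=[-3,3]  old=⊥  +wl: 
  step 3. node 2  ⊔preds=[-3,3]  new=[-3,3]  stable
  step 4. node 3  ⊔preds=[-3,3]  new=[-3,3]  old=⊥  +wl: 1
  step 5. node 1  ⊔preds=[-3,3]  new=[-3,3]  stable

Least fixpoint reached:
  node 0: [-2,1]
  node 1: [-3,3]
  node 2: [-3,3]
  node 3: [-3,3]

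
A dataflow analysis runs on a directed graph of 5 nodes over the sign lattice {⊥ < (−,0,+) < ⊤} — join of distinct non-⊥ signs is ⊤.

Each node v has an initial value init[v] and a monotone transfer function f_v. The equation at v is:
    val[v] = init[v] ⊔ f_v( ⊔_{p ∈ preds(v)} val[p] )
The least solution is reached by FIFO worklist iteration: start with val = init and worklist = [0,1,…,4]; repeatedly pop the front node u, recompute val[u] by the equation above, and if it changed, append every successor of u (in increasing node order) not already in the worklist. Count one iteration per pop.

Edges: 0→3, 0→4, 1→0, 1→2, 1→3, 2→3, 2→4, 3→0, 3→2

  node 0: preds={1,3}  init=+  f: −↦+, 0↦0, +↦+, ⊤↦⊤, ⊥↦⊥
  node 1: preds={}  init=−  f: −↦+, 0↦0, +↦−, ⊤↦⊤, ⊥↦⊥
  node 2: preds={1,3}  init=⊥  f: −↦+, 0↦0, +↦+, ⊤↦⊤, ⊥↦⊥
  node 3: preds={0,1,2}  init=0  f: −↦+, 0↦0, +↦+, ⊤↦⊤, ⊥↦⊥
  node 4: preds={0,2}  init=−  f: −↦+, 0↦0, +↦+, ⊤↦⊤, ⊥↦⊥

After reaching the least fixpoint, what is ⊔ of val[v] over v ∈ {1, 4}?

⊤

Trace (7 dequeues):
  [1] u=0 | in ⊤ | out ⊤ | prev + | push {}
  [2] u=1 | in ⊥ | out − | ==
  [3] u=2 | in ⊤ | out ⊤ | prev ⊥ | push {}
  [4] u=3 | in ⊤ | out ⊤ | prev 0 | push {0,2}
  [5] u=4 | in ⊤ | out ⊤ | prev − | push {}
  [6] u=0 | in ⊤ | out ⊤ | ==
  [7] u=2 | in ⊤ | out ⊤ | ==

Converged values:
  [0] ⊤
  [1] −
  [2] ⊤
  [3] ⊤
  [4] ⊤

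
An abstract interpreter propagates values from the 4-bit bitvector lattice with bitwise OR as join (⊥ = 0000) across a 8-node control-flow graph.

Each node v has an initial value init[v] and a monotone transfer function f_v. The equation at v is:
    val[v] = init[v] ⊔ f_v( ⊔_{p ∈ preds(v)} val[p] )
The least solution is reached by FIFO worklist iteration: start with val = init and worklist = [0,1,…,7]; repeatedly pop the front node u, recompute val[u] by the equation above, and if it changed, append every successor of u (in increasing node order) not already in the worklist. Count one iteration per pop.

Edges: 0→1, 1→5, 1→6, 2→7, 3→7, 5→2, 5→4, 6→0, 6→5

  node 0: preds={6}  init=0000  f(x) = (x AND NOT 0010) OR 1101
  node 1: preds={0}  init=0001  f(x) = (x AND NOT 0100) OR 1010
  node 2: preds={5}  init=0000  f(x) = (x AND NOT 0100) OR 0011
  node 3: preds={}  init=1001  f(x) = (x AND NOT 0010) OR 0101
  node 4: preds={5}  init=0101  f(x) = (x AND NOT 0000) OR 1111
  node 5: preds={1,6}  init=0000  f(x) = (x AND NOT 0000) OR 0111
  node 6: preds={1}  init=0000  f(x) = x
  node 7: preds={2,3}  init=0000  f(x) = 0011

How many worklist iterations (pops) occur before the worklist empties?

13

Worklist (13 pops):
  #1 pop 0: in=0000 → 1101 (was 0000); enqueue []
  #2 pop 1: in=1101 → 1011 (was 0001); enqueue []
  #3 pop 2: in=0000 → 0011 (was 0000); enqueue []
  #4 pop 3: in=0000 → 1101 (was 1001); enqueue []
  #5 pop 4: in=0000 → 1111 (was 0101); enqueue []
  #6 pop 5: in=1011 → 1111 (was 0000); enqueue [2,4]
  #7 pop 6: in=1011 → 1011 (was 0000); enqueue [0,5]
  #8 pop 7: in=1111 → 0011 (was 0000); enqueue []
  #9 pop 2: in=1111 → 1011 (was 0011); enqueue [7]
  #10 pop 4: in=1111 → 1111 (no change)
  #11 pop 0: in=1011 → 1101 (no change)
  #12 pop 5: in=1011 → 1111 (no change)
  #13 pop 7: in=1111 → 0011 (no change)

Fixpoint:
  val[0] = 1101
  val[1] = 1011
  val[2] = 1011
  val[3] = 1101
  val[4] = 1111
  val[5] = 1111
  val[6] = 1011
  val[7] = 0011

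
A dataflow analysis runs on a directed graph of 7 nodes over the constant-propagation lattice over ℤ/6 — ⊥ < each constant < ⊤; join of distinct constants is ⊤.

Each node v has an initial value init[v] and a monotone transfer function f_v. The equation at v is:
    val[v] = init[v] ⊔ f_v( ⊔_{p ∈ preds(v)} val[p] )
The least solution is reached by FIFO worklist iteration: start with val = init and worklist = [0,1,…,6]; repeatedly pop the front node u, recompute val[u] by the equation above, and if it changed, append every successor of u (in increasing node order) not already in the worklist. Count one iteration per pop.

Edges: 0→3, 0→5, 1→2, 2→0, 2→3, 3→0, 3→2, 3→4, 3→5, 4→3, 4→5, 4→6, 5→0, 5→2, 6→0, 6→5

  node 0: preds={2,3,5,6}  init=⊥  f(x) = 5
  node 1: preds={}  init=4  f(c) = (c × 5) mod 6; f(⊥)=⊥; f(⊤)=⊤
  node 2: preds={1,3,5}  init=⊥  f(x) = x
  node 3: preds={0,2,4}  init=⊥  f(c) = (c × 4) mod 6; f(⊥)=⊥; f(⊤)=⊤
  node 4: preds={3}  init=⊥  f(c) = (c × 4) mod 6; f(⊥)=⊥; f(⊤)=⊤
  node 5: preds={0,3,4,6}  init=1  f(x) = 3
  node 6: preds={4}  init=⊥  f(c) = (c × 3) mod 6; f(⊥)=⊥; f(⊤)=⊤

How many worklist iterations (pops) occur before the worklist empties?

Trace (11 dequeues):
  [1] u=0 | in 1 | out 5 | prev ⊥ | push {}
  [2] u=1 | in ⊥ | out 4 | ==
  [3] u=2 | in ⊤ | out ⊤ | prev ⊥ | push {0}
  [4] u=3 | in ⊤ | out ⊤ | prev ⊥ | push {2}
  [5] u=4 | in ⊤ | out ⊤ | prev ⊥ | push {3}
  [6] u=5 | in ⊤ | out ⊤ | prev 1 | push {}
  [7] u=6 | in ⊤ | out ⊤ | prev ⊥ | push {5}
  [8] u=0 | in ⊤ | out 5 | ==
  [9] u=2 | in ⊤ | out ⊤ | ==
  [10] u=3 | in ⊤ | out ⊤ | ==
  [11] u=5 | in ⊤ | out ⊤ | ==

Converged values:
  [0] 5
  [1] 4
  [2] ⊤
  [3] ⊤
  [4] ⊤
  [5] ⊤
  [6] ⊤

11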